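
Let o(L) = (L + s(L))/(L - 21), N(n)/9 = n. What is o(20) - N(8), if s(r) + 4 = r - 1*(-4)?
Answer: -112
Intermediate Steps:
N(n) = 9*n
s(r) = r (s(r) = -4 + (r - 1*(-4)) = -4 + (r + 4) = -4 + (4 + r) = r)
o(L) = 2*L/(-21 + L) (o(L) = (L + L)/(L - 21) = (2*L)/(-21 + L) = 2*L/(-21 + L))
o(20) - N(8) = 2*20/(-21 + 20) - 9*8 = 2*20/(-1) - 1*72 = 2*20*(-1) - 72 = -40 - 72 = -112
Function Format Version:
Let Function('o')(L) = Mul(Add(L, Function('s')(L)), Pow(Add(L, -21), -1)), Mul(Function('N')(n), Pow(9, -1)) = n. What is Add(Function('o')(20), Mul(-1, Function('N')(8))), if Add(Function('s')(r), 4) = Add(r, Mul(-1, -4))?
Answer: -112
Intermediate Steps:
Function('N')(n) = Mul(9, n)
Function('s')(r) = r (Function('s')(r) = Add(-4, Add(r, Mul(-1, -4))) = Add(-4, Add(r, 4)) = Add(-4, Add(4, r)) = r)
Function('o')(L) = Mul(2, L, Pow(Add(-21, L), -1)) (Function('o')(L) = Mul(Add(L, L), Pow(Add(L, -21), -1)) = Mul(Mul(2, L), Pow(Add(-21, L), -1)) = Mul(2, L, Pow(Add(-21, L), -1)))
Add(Function('o')(20), Mul(-1, Function('N')(8))) = Add(Mul(2, 20, Pow(Add(-21, 20), -1)), Mul(-1, Mul(9, 8))) = Add(Mul(2, 20, Pow(-1, -1)), Mul(-1, 72)) = Add(Mul(2, 20, -1), -72) = Add(-40, -72) = -112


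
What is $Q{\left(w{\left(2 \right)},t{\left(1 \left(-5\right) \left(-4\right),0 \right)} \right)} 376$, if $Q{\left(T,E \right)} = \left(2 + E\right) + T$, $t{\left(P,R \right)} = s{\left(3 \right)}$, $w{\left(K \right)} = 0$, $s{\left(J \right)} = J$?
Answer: $1880$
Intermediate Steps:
$t{\left(P,R \right)} = 3$
$Q{\left(T,E \right)} = 2 + E + T$
$Q{\left(w{\left(2 \right)},t{\left(1 \left(-5\right) \left(-4\right),0 \right)} \right)} 376 = \left(2 + 3 + 0\right) 376 = 5 \cdot 376 = 1880$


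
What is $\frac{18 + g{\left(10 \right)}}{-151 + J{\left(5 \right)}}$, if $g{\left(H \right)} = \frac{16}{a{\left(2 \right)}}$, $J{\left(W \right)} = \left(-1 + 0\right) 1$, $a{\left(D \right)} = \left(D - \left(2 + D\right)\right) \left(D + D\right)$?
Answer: $- \frac{2}{19} \approx -0.10526$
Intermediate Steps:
$a{\left(D \right)} = - 4 D$ ($a{\left(D \right)} = - 2 \cdot 2 D = - 4 D$)
$J{\left(W \right)} = -1$ ($J{\left(W \right)} = \left(-1\right) 1 = -1$)
$g{\left(H \right)} = -2$ ($g{\left(H \right)} = \frac{16}{\left(-4\right) 2} = \frac{16}{-8} = 16 \left(- \frac{1}{8}\right) = -2$)
$\frac{18 + g{\left(10 \right)}}{-151 + J{\left(5 \right)}} = \frac{18 - 2}{-151 - 1} = \frac{16}{-152} = 16 \left(- \frac{1}{152}\right) = - \frac{2}{19}$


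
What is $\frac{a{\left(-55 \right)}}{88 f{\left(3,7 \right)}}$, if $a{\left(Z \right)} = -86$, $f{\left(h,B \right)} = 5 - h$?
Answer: $- \frac{43}{88} \approx -0.48864$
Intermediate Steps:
$\frac{a{\left(-55 \right)}}{88 f{\left(3,7 \right)}} = - \frac{86}{88 \left(5 - 3\right)} = - \frac{86}{88 \cdot 2} = - \frac{86}{176} = \left(-86\right) \frac{1}{176} = - \frac{43}{88}$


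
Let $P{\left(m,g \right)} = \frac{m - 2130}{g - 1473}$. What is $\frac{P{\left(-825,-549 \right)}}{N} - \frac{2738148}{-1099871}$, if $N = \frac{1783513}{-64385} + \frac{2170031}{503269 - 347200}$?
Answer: $\frac{244963744361011639149}{102770930363275406948} \approx 2.3836$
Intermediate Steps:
$P{\left(m,g \right)} = \frac{-2130 + m}{-1473 + g}$
$N = - \frac{138633644462}{10048502565}$ ($N = 1783513 \left(- \frac{1}{64385}\right) + \frac{2170031}{503269 - 347200} = - \frac{1783513}{64385} + \frac{2170031}{156069} = - \frac{138633644462}{10048502565} \approx -13.796$)
$\frac{P{\left(-825,-549 \right)}}{N} - \frac{2738148}{-1099871} = \frac{\frac{1}{-1473 - 549} \left(-2130 - 825\right)}{- \frac{138633644462}{10048502565}} - \frac{2738148}{-1099871} = \frac{1}{-2022} \left(-2955\right) \left(- \frac{10048502565}{138633644462}\right) - - \frac{2738148}{1099871} = \left(- \frac{1}{2022}\right) \left(-2955\right) \left(- \frac{10048502565}{138633644462}\right) + \frac{2738148}{1099871} = \frac{985}{674} \left(- \frac{10048502565}{138633644462}\right) + \frac{2738148}{1099871} = - \frac{9897775026525}{93439076367388} + \frac{2738148}{1099871} = \frac{244963744361011639149}{102770930363275406948}$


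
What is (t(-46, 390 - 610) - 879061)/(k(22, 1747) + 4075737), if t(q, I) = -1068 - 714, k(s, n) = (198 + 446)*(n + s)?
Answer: -880843/5214973 ≈ -0.16891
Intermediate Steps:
k(s, n) = 644*n + 644*s (k(s, n) = 644*(n + s) = 644*n + 644*s)
t(q, I) = -1782
(t(-46, 390 - 610) - 879061)/(k(22, 1747) + 4075737) = (-1782 - 879061)/((644*1747 + 644*22) + 4075737) = -880843/((1125068 + 14168) + 4075737) = -880843/(1139236 + 4075737) = -880843/5214973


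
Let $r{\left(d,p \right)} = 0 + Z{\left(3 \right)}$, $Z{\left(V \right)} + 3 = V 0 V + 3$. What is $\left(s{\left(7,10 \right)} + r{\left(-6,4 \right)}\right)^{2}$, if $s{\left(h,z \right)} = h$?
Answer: $49$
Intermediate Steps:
$Z{\left(V \right)} = 0$ ($Z{\left(V \right)} = -3 + \left(V 0 V + 3\right) = -3 + \left(0 V + 3\right) = -3 + \left(0 + 3\right) = -3 + 3 = 0$)
$r{\left(d,p \right)} = 0$ ($r{\left(d,p \right)} = 0 + 0 = 0$)
$\left(s{\left(7,10 \right)} + r{\left(-6,4 \right)}\right)^{2} = \left(7 + 0\right)^{2} = 7^{2} = 49$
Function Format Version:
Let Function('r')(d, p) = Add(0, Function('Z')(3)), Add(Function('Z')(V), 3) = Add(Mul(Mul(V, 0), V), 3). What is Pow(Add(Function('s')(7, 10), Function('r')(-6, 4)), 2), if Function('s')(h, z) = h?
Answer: 49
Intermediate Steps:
Function('Z')(V) = 0 (Function('Z')(V) = Add(-3, Add(Mul(Mul(V, 0), V), 3)) = Add(-3, Add(Mul(0, V), 3)) = Add(-3, Add(0, 3)) = Add(-3, 3) = 0)
Function('r')(d, p) = 0 (Function('r')(d, p) = Add(0, 0) = 0)
Pow(Add(Function('s')(7, 10), Function('r')(-6, 4)), 2) = Pow(Add(7, 0), 2) = Pow(7, 2) = 49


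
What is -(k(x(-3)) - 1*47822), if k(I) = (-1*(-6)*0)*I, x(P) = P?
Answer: 47822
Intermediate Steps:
k(I) = 0 (k(I) = (6*0)*I = 0*I = 0)
-(k(x(-3)) - 1*47822) = -(0 - 1*47822) = -(0 - 47822) = -1*(-47822) = 47822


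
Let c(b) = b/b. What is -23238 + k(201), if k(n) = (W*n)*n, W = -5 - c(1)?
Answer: -265644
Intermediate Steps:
c(b) = 1
W = -6 (W = -5 - 1*1 = -5 - 1 = -6)
k(n) = -6*n² (k(n) = (-6*n)*n = -6*n²)
-23238 + k(201) = -23238 - 6*201² = -23238 - 6*40401 = -23238 - 242406 = -265644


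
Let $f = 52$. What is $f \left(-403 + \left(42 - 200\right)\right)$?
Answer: $-29172$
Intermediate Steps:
$f \left(-403 + \left(42 - 200\right)\right) = 52 \left(-403 + \left(42 - 200\right)\right) = 52 \left(-403 - 158\right) = 52 \left(-561\right) = -29172$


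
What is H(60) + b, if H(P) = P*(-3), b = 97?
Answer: -83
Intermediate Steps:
H(P) = -3*P
H(60) + b = -3*60 + 97 = -180 + 97 = -83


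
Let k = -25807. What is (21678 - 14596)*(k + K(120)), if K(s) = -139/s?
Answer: -10966402639/60 ≈ -1.8277e+8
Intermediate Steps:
(21678 - 14596)*(k + K(120)) = (21678 - 14596)*(-25807 - 139/120) = 7082*(-25807 - 139*1/120) = 7082*(-25807 - 139/120) = 7082*(-3096979/120) = -10966402639/60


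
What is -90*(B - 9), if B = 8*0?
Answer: 810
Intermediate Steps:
B = 0
-90*(B - 9) = -90*(0 - 9) = -90*(-9) = 810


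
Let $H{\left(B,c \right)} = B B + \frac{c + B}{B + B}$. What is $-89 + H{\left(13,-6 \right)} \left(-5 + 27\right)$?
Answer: $\frac{47254}{13} \approx 3634.9$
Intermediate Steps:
$H{\left(B,c \right)} = B^{2} + \frac{B + c}{2 B}$
$-89 + H{\left(13,-6 \right)} \left(-5 + 27\right) = -89 + \frac{13 - 6 + 2 \cdot 13^{3}}{2 \cdot 13} \left(-5 + 27\right) = -89 + \frac{1}{2} \cdot \frac{1}{13} \left(13 - 6 + 2 \cdot 2197\right) 22 = -89 + \frac{1}{2} \cdot \frac{1}{13} \left(13 - 6 + 4394\right) 22 = -89 + \frac{1}{2} \cdot \frac{1}{13} \cdot 4401 \cdot 22 = -89 + \frac{4401}{26} \cdot 22 = -89 + \frac{48411}{13} = \frac{47254}{13}$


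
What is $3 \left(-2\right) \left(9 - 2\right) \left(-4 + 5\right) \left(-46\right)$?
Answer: $1932$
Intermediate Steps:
$3 \left(-2\right) \left(9 - 2\right) \left(-4 + 5\right) \left(-46\right) = - 6 \cdot 7 \cdot 1 \left(-46\right) = \left(-6\right) 7 \left(-46\right) = \left(-42\right) \left(-46\right) = 1932$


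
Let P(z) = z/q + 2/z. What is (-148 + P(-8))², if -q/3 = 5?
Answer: 78552769/3600 ≈ 21820.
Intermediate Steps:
q = -15 (q = -3*5 = -15)
P(z) = 2/z - z/15 (P(z) = z/(-15) + 2/z = z*(-1/15) + 2/z = -z/15 + 2/z = 2/z - z/15)
(-148 + P(-8))² = (-148 + (2/(-8) - 1/15*(-8)))² = (-148 + (2*(-⅛) + 8/15))² = (-148 + (-¼ + 8/15))² = (-148 + 17/60)² = (-8863/60)² = 78552769/3600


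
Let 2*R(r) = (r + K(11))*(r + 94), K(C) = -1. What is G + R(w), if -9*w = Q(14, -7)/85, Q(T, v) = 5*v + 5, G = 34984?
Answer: 90875882/2601 ≈ 34939.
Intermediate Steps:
Q(T, v) = 5 + 5*v
w = 2/51 (w = -(5 + 5*(-7))/(9*85) = -(5 - 35)/(9*85) = -(-10)/(3*85) = -⅑*(-6/17) = 2/51 ≈ 0.039216)
R(r) = (-1 + r)*(94 + r)/2 (R(r) = ((r - 1)*(r + 94))/2 = ((-1 + r)*(94 + r))/2 = (-1 + r)*(94 + r)/2)
G + R(w) = 34984 + (-47 + (2/51)²/2 + (93/2)*(2/51)) = 34984 + (-47 + (½)*(4/2601) + 31/17) = 34984 + (-47 + 2/2601 + 31/17) = 34984 - 117502/2601 = 90875882/2601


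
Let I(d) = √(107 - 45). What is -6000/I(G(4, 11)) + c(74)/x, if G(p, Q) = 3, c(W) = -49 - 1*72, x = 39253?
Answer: -121/39253 - 3000*√62/31 ≈ -762.00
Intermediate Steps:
c(W) = -121 (c(W) = -49 - 72 = -121)
I(d) = √62
-6000/I(G(4, 11)) + c(74)/x = -6000*√62/62 - 121/39253 = -3000*√62/31 - 121*1/39253 = -3000*√62/31 - 121/39253 = -121/39253 - 3000*√62/31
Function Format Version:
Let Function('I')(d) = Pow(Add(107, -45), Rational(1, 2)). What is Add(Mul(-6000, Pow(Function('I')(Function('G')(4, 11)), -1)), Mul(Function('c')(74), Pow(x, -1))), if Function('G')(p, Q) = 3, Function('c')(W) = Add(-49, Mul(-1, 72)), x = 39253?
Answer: Add(Rational(-121, 39253), Mul(Rational(-3000, 31), Pow(62, Rational(1, 2)))) ≈ -762.00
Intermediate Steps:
Function('c')(W) = -121 (Function('c')(W) = Add(-49, -72) = -121)
Function('I')(d) = Pow(62, Rational(1, 2))
Add(Mul(-6000, Pow(Function('I')(Function('G')(4, 11)), -1)), Mul(Function('c')(74), Pow(x, -1))) = Add(Mul(-6000, Pow(Pow(62, Rational(1, 2)), -1)), Mul(-121, Pow(39253, -1))) = Add(Mul(-6000, Mul(Rational(1, 62), Pow(62, Rational(1, 2)))), Mul(-121, Rational(1, 39253))) = Add(Mul(Rational(-3000, 31), Pow(62, Rational(1, 2))), Rational(-121, 39253)) = Add(Rational(-121, 39253), Mul(Rational(-3000, 31), Pow(62, Rational(1, 2))))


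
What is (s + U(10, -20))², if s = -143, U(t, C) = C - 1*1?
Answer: 26896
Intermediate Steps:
U(t, C) = -1 + C (U(t, C) = C - 1 = -1 + C)
(s + U(10, -20))² = (-143 + (-1 - 20))² = (-143 - 21)² = (-164)² = 26896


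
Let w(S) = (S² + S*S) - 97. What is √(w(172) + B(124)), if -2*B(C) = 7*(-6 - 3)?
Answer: √236410/2 ≈ 243.11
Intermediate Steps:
w(S) = -97 + 2*S² (w(S) = (S² + S²) - 97 = 2*S² - 97 = -97 + 2*S²)
B(C) = 63/2 (B(C) = -7*(-6 - 3)/2 = -7*(-9)/2 = -½*(-63) = 63/2)
√(w(172) + B(124)) = √((-97 + 2*172²) + 63/2) = √((-97 + 2*29584) + 63/2) = √((-97 + 59168) + 63/2) = √(59071 + 63/2) = √(118205/2) = √236410/2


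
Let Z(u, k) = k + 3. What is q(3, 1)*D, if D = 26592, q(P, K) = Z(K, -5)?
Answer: -53184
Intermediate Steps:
Z(u, k) = 3 + k
q(P, K) = -2 (q(P, K) = 3 - 5 = -2)
q(3, 1)*D = -2*26592 = -53184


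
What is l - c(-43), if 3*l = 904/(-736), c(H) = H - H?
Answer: -113/276 ≈ -0.40942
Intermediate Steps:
c(H) = 0
l = -113/276 (l = (904/(-736))/3 = (904*(-1/736))/3 = (⅓)*(-113/92) = -113/276 ≈ -0.40942)
l - c(-43) = -113/276 - 1*0 = -113/276 + 0 = -113/276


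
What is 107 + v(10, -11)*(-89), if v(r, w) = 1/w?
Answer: 1266/11 ≈ 115.09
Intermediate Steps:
107 + v(10, -11)*(-89) = 107 - 89/(-11) = 107 - 1/11*(-89) = 107 + 89/11 = 1266/11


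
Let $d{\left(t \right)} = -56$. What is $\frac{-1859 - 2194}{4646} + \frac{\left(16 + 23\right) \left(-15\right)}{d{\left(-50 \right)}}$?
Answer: $\frac{1245471}{130088} \approx 9.5741$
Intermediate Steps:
$\frac{-1859 - 2194}{4646} + \frac{\left(16 + 23\right) \left(-15\right)}{d{\left(-50 \right)}} = \frac{-1859 - 2194}{4646} + \frac{\left(16 + 23\right) \left(-15\right)}{-56} = \left(-4053\right) \frac{1}{4646} + 39 \left(-15\right) \left(- \frac{1}{56}\right) = - \frac{4053}{4646} - - \frac{585}{56} = - \frac{4053}{4646} + \frac{585}{56} = \frac{1245471}{130088}$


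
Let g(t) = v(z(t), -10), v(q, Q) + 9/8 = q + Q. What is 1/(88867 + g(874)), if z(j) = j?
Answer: 8/717839 ≈ 1.1145e-5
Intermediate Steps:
v(q, Q) = -9/8 + Q + q (v(q, Q) = -9/8 + (q + Q) = -9/8 + (Q + q) = -9/8 + Q + q)
g(t) = -89/8 + t (g(t) = -9/8 - 10 + t = -89/8 + t)
1/(88867 + g(874)) = 1/(88867 + (-89/8 + 874)) = 1/(88867 + 6903/8) = 1/(717839/8) = 8/717839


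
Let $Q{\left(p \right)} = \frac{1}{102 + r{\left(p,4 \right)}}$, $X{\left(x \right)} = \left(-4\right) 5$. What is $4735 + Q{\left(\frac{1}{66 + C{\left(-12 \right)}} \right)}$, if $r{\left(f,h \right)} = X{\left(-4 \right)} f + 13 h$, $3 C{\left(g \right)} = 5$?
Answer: $\frac{147741673}{31202} \approx 4735.0$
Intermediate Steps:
$C{\left(g \right)} = \frac{5}{3}$ ($C{\left(g \right)} = \frac{1}{3} \cdot 5 = \frac{5}{3}$)
$X{\left(x \right)} = -20$
$r{\left(f,h \right)} = - 20 f + 13 h$
$Q{\left(p \right)} = \frac{1}{154 - 20 p}$ ($Q{\left(p \right)} = \frac{1}{102 - \left(-52 + 20 p\right)} = \frac{1}{154 - 20 p}$)
$4735 + Q{\left(\frac{1}{66 + C{\left(-12 \right)}} \right)} = 4735 + \frac{1}{2 \left(77 - \frac{10}{66 + \frac{5}{3}}\right)} = 4735 + \frac{1}{2 \left(77 - \frac{10}{\frac{203}{3}}\right)} = 4735 + \frac{1}{2 \left(77 - \frac{30}{203}\right)} = 4735 + \frac{1}{2 \cdot \frac{15601}{203}} = 4735 + \frac{1}{2} \cdot \frac{203}{15601} = 4735 + \frac{203}{31202} = \frac{147741673}{31202}$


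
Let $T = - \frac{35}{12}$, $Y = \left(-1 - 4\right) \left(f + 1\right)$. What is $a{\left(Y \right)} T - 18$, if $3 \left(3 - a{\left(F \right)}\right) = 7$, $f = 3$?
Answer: $- \frac{359}{18} \approx -19.944$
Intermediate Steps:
$Y = -20$ ($Y = \left(-1 - 4\right) \left(3 + 1\right) = \left(-5\right) 4 = -20$)
$a{\left(F \right)} = \frac{2}{3}$ ($a{\left(F \right)} = 3 - \frac{7}{3} = \frac{2}{3}$)
$T = - \frac{35}{12}$ ($T = \left(-35\right) \frac{1}{12} = - \frac{35}{12} \approx -2.9167$)
$a{\left(Y \right)} T - 18 = \frac{2}{3} \left(- \frac{35}{12}\right) - 18 = - \frac{35}{18} - 18 = - \frac{359}{18}$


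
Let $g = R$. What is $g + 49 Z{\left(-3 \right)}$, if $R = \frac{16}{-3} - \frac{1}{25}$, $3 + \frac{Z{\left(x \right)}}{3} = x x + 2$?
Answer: $\frac{87797}{75} \approx 1170.6$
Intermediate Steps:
$Z{\left(x \right)} = -3 + 3 x^{2}$ ($Z{\left(x \right)} = -9 + 3 \left(x x + 2\right) = -9 + 3 \left(x^{2} + 2\right) = -9 + 3 \left(2 + x^{2}\right) = -9 + \left(6 + 3 x^{2}\right) = -3 + 3 x^{2}$)
$R = - \frac{403}{75}$ ($R = 16 \left(- \frac{1}{3}\right) - \frac{1}{25} = - \frac{16}{3} - \frac{1}{25} = - \frac{403}{75} \approx -5.3733$)
$g = - \frac{403}{75} \approx -5.3733$
$g + 49 Z{\left(-3 \right)} = - \frac{403}{75} + 49 \left(-3 + 3 \left(-3\right)^{2}\right) = - \frac{403}{75} + 49 \left(-3 + 3 \cdot 9\right) = - \frac{403}{75} + 49 \left(-3 + 27\right) = - \frac{403}{75} + 49 \cdot 24 = - \frac{403}{75} + 1176 = \frac{87797}{75}$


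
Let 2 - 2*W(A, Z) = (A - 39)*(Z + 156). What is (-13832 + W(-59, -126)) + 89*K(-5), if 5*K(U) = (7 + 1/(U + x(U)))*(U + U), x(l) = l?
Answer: -67946/5 ≈ -13589.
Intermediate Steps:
K(U) = 2*U*(7 + 1/(2*U))/5 (K(U) = ((7 + 1/(U + U))*(U + U))/5 = ((7 + 1/(2*U))*(2*U))/5 = (2*U*(7 + 1/(2*U)))/5 = 2*U*(7 + 1/(2*U))/5)
W(A, Z) = 1 - (-39 + A)*(156 + Z)/2 (W(A, Z) = 1 - (A - 39)*(Z + 156)/2 = 1 - (-39 + A)*(156 + Z)/2)
(-13832 + W(-59, -126)) + 89*K(-5) = (-13832 + (3043 - 78*(-59) + (39/2)*(-126) - ½*(-59)*(-126))) + 89*(⅕ + (14/5)*(-5)) = (-13832 + (3043 + 4602 - 2457 - 3717)) + 89*(⅕ - 14) = (-13832 + 1471) + 89*(-69/5) = -12361 - 6141/5 = -67946/5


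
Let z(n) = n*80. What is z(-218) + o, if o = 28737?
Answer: 11297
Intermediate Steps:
z(n) = 80*n
z(-218) + o = 80*(-218) + 28737 = -17440 + 28737 = 11297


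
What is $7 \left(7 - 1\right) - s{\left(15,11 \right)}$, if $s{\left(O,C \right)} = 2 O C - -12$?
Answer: $-300$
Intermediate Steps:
$s{\left(O,C \right)} = 12 + 2 C O$ ($s{\left(O,C \right)} = 2 C O + 12 = 12 + 2 C O$)
$7 \left(7 - 1\right) - s{\left(15,11 \right)} = 7 \left(7 - 1\right) - \left(12 + 2 \cdot 11 \cdot 15\right) = 7 \cdot 6 - \left(12 + 330\right) = 42 - 342 = -300$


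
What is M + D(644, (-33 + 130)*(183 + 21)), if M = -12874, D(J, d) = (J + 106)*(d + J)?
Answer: 15311126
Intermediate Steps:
D(J, d) = (106 + J)*(J + d)
M + D(644, (-33 + 130)*(183 + 21)) = -12874 + (644² + 106*644 + 106*((-33 + 130)*(183 + 21)) + 644*((-33 + 130)*(183 + 21))) = -12874 + (414736 + 68264 + 106*(97*204) + 644*(97*204)) = -12874 + (414736 + 68264 + 106*19788 + 644*19788) = -12874 + (414736 + 68264 + 2097528 + 12743472) = -12874 + 15324000 = 15311126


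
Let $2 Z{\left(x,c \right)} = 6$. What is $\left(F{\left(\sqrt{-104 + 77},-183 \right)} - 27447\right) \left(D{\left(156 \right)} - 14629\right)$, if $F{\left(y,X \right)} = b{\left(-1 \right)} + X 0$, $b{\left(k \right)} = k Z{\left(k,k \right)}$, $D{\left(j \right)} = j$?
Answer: $397283850$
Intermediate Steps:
$Z{\left(x,c \right)} = 3$ ($Z{\left(x,c \right)} = \frac{1}{2} \cdot 6 = 3$)
$b{\left(k \right)} = 3 k$ ($b{\left(k \right)} = k 3 = 3 k$)
$F{\left(y,X \right)} = -3$ ($F{\left(y,X \right)} = 3 \left(-1\right) + X 0 = -3 + 0 = -3$)
$\left(F{\left(\sqrt{-104 + 77},-183 \right)} - 27447\right) \left(D{\left(156 \right)} - 14629\right) = \left(-3 - 27447\right) \left(156 - 14629\right) = \left(-27450\right) \left(-14473\right) = 397283850$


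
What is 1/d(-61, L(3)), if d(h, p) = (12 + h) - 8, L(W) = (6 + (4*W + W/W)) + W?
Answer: -1/57 ≈ -0.017544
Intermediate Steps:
L(W) = 7 + 5*W (L(W) = (6 + (4*W + 1)) + W = (6 + (1 + 4*W)) + W = (7 + 4*W) + W = 7 + 5*W)
d(h, p) = 4 + h
1/d(-61, L(3)) = 1/(4 - 61) = 1/(-57) = -1/57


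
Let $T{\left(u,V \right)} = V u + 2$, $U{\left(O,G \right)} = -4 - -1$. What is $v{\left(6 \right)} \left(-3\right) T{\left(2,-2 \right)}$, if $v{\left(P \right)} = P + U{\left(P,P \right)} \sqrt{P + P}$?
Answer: $36 - 36 \sqrt{3} \approx -26.354$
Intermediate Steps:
$U{\left(O,G \right)} = -3$ ($U{\left(O,G \right)} = -4 + 1 = -3$)
$T{\left(u,V \right)} = 2 + V u$
$v{\left(P \right)} = P - 3 \sqrt{2} \sqrt{P}$ ($v{\left(P \right)} = P - 3 \sqrt{P + P} = P - 3 \sqrt{2 P} = P - 3 \sqrt{2} \sqrt{P}$)
$v{\left(6 \right)} \left(-3\right) T{\left(2,-2 \right)} = \left(6 - 3 \sqrt{2} \sqrt{6}\right) \left(-3\right) \left(2 - 4\right) = \left(6 - 6 \sqrt{3}\right) \left(-3\right) \left(2 - 4\right) = \left(-18 + 18 \sqrt{3}\right) \left(-2\right) = 36 - 36 \sqrt{3}$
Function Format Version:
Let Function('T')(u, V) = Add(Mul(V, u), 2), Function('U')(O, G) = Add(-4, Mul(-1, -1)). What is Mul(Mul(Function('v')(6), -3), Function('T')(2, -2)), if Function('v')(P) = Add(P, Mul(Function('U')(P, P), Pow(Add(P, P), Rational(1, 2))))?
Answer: Add(36, Mul(-36, Pow(3, Rational(1, 2)))) ≈ -26.354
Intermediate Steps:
Function('U')(O, G) = -3 (Function('U')(O, G) = Add(-4, 1) = -3)
Function('T')(u, V) = Add(2, Mul(V, u))
Function('v')(P) = Add(P, Mul(-3, Pow(2, Rational(1, 2)), Pow(P, Rational(1, 2)))) (Function('v')(P) = Add(P, Mul(-3, Pow(Add(P, P), Rational(1, 2)))) = Add(P, Mul(-3, Pow(Mul(2, P), Rational(1, 2)))) = Add(P, Mul(-3, Mul(Pow(2, Rational(1, 2)), Pow(P, Rational(1, 2))))) = Add(P, Mul(-3, Pow(2, Rational(1, 2)), Pow(P, Rational(1, 2)))))
Mul(Mul(Function('v')(6), -3), Function('T')(2, -2)) = Mul(Mul(Add(6, Mul(-3, Pow(2, Rational(1, 2)), Pow(6, Rational(1, 2)))), -3), Add(2, Mul(-2, 2))) = Mul(Mul(Add(6, Mul(-6, Pow(3, Rational(1, 2)))), -3), Add(2, -4)) = Mul(Add(-18, Mul(18, Pow(3, Rational(1, 2)))), -2) = Add(36, Mul(-36, Pow(3, Rational(1, 2))))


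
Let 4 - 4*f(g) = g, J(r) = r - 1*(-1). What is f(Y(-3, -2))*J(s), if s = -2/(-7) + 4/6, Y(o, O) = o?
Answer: 41/12 ≈ 3.4167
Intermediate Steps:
s = 20/21 (s = -2*(-⅐) + 4*(⅙) = 2/7 + ⅔ = 20/21 ≈ 0.95238)
J(r) = 1 + r (J(r) = r + 1 = 1 + r)
f(g) = 1 - g/4
f(Y(-3, -2))*J(s) = (1 - ¼*(-3))*(1 + 20/21) = (1 + ¾)*(41/21) = (7/4)*(41/21) = 41/12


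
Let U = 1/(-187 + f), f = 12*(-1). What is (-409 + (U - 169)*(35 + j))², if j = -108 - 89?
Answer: 28804613862049/39601 ≈ 7.2737e+8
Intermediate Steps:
f = -12
U = -1/199 (U = 1/(-187 - 12) = 1/(-199) = -1/199 ≈ -0.0050251)
j = -197
(-409 + (U - 169)*(35 + j))² = (-409 + (-1/199 - 169)*(35 - 197))² = (-409 - 33632/199*(-162))² = (-409 + 5448384/199)² = (5366993/199)² = 28804613862049/39601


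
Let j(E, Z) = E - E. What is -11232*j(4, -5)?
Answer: 0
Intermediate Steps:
j(E, Z) = 0
-11232*j(4, -5) = -11232*0 = 0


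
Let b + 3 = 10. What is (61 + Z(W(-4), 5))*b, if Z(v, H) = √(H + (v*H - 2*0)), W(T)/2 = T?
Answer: 427 + 7*I*√35 ≈ 427.0 + 41.413*I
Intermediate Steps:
b = 7 (b = -3 + 10 = 7)
W(T) = 2*T
Z(v, H) = √(H + H*v) (Z(v, H) = √(H + (H*v + 0)) = √(H + H*v))
(61 + Z(W(-4), 5))*b = (61 + √(5*(1 + 2*(-4))))*7 = (61 + √(5*(1 - 8)))*7 = (61 + √(5*(-7)))*7 = (61 + √(-35))*7 = (61 + I*√35)*7 = 427 + 7*I*√35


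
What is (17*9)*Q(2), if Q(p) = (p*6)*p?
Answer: 3672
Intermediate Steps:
Q(p) = 6*p² (Q(p) = (6*p)*p = 6*p²)
(17*9)*Q(2) = (17*9)*(6*2²) = 153*(6*4) = 153*24 = 3672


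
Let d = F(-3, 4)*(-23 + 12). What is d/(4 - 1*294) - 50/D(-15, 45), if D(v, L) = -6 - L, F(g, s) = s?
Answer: 8372/7395 ≈ 1.1321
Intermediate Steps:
d = -44 (d = 4*(-23 + 12) = 4*(-11) = -44)
d/(4 - 1*294) - 50/D(-15, 45) = -44/(4 - 1*294) - 50/(-6 - 1*45) = -44/(4 - 294) - 50/(-6 - 45) = -44/(-290) - 50/(-51) = -44*(-1/290) - 50*(-1/51) = 22/145 + 50/51 = 8372/7395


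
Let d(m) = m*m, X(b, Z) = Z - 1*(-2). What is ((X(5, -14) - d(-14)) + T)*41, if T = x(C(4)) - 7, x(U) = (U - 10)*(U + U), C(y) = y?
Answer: -10783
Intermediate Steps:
X(b, Z) = 2 + Z (X(b, Z) = Z + 2 = 2 + Z)
d(m) = m**2
x(U) = 2*U*(-10 + U) (x(U) = (-10 + U)*(2*U) = 2*U*(-10 + U))
T = -55 (T = 2*4*(-10 + 4) - 7 = 2*4*(-6) - 7 = -48 - 7 = -55)
((X(5, -14) - d(-14)) + T)*41 = (((2 - 14) - 1*(-14)**2) - 55)*41 = ((-12 - 1*196) - 55)*41 = ((-12 - 196) - 55)*41 = (-208 - 55)*41 = -263*41 = -10783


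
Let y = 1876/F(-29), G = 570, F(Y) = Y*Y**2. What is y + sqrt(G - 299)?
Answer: -1876/24389 + sqrt(271) ≈ 16.385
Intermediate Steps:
F(Y) = Y**3
y = -1876/24389 (y = 1876/((-29)**3) = 1876/(-24389) = 1876*(-1/24389) = -1876/24389 ≈ -0.076920)
y + sqrt(G - 299) = -1876/24389 + sqrt(570 - 299) = -1876/24389 + sqrt(271)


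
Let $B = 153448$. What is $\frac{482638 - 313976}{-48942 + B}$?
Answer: $\frac{84331}{52253} \approx 1.6139$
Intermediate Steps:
$\frac{482638 - 313976}{-48942 + B} = \frac{482638 - 313976}{-48942 + 153448} = \frac{168662}{104506} = 168662 \cdot \frac{1}{104506} = \frac{84331}{52253}$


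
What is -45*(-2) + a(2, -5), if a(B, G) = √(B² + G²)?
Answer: 90 + √29 ≈ 95.385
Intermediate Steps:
-45*(-2) + a(2, -5) = -45*(-2) + √(2² + (-5)²) = 90 + √(4 + 25) = 90 + √29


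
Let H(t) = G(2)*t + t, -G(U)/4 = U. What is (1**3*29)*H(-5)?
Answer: 1015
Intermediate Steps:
G(U) = -4*U
H(t) = -7*t (H(t) = (-4*2)*t + t = -8*t + t = -7*t)
(1**3*29)*H(-5) = (1**3*29)*(-7*(-5)) = (1*29)*35 = 29*35 = 1015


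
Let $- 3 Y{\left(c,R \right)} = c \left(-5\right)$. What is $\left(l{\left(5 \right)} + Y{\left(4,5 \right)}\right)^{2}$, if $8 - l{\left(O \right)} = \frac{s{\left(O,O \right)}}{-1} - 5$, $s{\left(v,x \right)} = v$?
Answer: $\frac{5476}{9} \approx 608.44$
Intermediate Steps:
$Y{\left(c,R \right)} = \frac{5 c}{3}$ ($Y{\left(c,R \right)} = - \frac{c \left(-5\right)}{3} = - \frac{\left(-5\right) c}{3} = \frac{5 c}{3}$)
$l{\left(O \right)} = 13 + O$ ($l{\left(O \right)} = 8 - \left(\frac{O}{-1} - 5\right) = 8 - \left(O \left(-1\right) - 5\right) = 8 - \left(- O - 5\right) = 8 - \left(-5 - O\right) = 8 + \left(5 + O\right) = 13 + O$)
$\left(l{\left(5 \right)} + Y{\left(4,5 \right)}\right)^{2} = \left(\left(13 + 5\right) + \frac{5}{3} \cdot 4\right)^{2} = \left(18 + \frac{20}{3}\right)^{2} = \left(\frac{74}{3}\right)^{2} = \frac{5476}{9}$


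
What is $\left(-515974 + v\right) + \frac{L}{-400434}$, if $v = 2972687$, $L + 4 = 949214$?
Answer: $\frac{491875232116}{200217} \approx 2.4567 \cdot 10^{6}$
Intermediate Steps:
$L = 949210$ ($L = -4 + 949214 = 949210$)
$\left(-515974 + v\right) + \frac{L}{-400434} = \left(-515974 + 2972687\right) + \frac{949210}{-400434} = 2456713 + 949210 \left(- \frac{1}{400434}\right) = 2456713 - \frac{474605}{200217} = \frac{491875232116}{200217}$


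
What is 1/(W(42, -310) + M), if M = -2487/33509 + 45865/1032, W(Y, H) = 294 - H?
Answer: 34581288/22421421653 ≈ 0.0015423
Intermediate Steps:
M = 1534323701/34581288 (M = -2487*1/33509 + 45865*(1/1032) = -2487/33509 + 45865/1032 = 1534323701/34581288 ≈ 44.369)
1/(W(42, -310) + M) = 1/((294 - 1*(-310)) + 1534323701/34581288) = 1/((294 + 310) + 1534323701/34581288) = 1/(604 + 1534323701/34581288) = 1/(22421421653/34581288) = 34581288/22421421653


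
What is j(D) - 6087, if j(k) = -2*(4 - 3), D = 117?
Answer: -6089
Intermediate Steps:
j(k) = -2 (j(k) = -2*1 = -2)
j(D) - 6087 = -2 - 6087 = -6089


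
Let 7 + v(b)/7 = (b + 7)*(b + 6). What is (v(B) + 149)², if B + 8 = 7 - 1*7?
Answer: 12996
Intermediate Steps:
B = -8 (B = -8 + (7 - 1*7) = -8 + (7 - 7) = -8 + 0 = -8)
v(b) = -49 + 7*(6 + b)*(7 + b) (v(b) = -49 + 7*((b + 7)*(b + 6)) = -49 + 7*((7 + b)*(6 + b)) = -49 + 7*((6 + b)*(7 + b)) = -49 + 7*(6 + b)*(7 + b))
(v(B) + 149)² = ((245 + 7*(-8)² + 91*(-8)) + 149)² = ((245 + 7*64 - 728) + 149)² = ((245 + 448 - 728) + 149)² = (-35 + 149)² = 114² = 12996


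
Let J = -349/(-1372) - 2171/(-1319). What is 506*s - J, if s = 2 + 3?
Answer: 4575021097/1809668 ≈ 2528.1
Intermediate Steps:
s = 5
J = 3438943/1809668 (J = -349*(-1/1372) - 2171*(-1/1319) = 349/1372 + 2171/1319 = 3438943/1809668 ≈ 1.9003)
506*s - J = 506*5 - 1*3438943/1809668 = 2530 - 3438943/1809668 = 4575021097/1809668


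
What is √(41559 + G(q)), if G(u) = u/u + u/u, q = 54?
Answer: √41561 ≈ 203.87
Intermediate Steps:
G(u) = 2 (G(u) = 1 + 1 = 2)
√(41559 + G(q)) = √(41559 + 2) = √41561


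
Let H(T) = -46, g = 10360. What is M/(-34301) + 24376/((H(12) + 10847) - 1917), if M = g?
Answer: 186020734/76182521 ≈ 2.4418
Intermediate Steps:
M = 10360
M/(-34301) + 24376/((H(12) + 10847) - 1917) = 10360/(-34301) + 24376/((-46 + 10847) - 1917) = 10360*(-1/34301) + 24376/(10801 - 1917) = -10360/34301 + 24376/8884 = -10360/34301 + 24376*(1/8884) = -10360/34301 + 6094/2221 = 186020734/76182521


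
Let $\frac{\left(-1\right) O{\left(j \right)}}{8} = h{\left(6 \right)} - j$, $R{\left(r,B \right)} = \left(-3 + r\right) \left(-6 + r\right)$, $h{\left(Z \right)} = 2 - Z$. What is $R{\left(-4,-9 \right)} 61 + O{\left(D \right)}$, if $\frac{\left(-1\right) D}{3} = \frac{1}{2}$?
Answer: $4290$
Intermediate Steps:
$R{\left(r,B \right)} = \left(-6 + r\right) \left(-3 + r\right)$
$D = - \frac{3}{2} \approx -1.5$
$O{\left(j \right)} = 32 + 8 j$ ($O{\left(j \right)} = - 8 \left(\left(2 - 6\right) - j\right) = - 8 \left(-4 - j\right) = 32 + 8 j$)
$R{\left(-4,-9 \right)} 61 + O{\left(D \right)} = \left(18 + \left(-4\right)^{2} - -36\right) 61 + \left(32 + 8 \left(- \frac{3}{2}\right)\right) = \left(18 + 16 + 36\right) 61 + \left(32 - 12\right) = 70 \cdot 61 + 20 = 4270 + 20 = 4290$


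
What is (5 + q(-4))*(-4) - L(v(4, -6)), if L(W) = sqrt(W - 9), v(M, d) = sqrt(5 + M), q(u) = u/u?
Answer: -24 - I*sqrt(6) ≈ -24.0 - 2.4495*I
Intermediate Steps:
q(u) = 1
L(W) = sqrt(-9 + W)
(5 + q(-4))*(-4) - L(v(4, -6)) = (5 + 1)*(-4) - sqrt(-9 + sqrt(5 + 4)) = 6*(-4) - sqrt(-9 + sqrt(9)) = -24 - sqrt(-9 + 3) = -24 - sqrt(-6) = -24 - I*sqrt(6)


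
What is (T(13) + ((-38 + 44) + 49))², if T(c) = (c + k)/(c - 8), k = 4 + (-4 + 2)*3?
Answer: 81796/25 ≈ 3271.8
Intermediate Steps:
k = -2 (k = 4 - 2*3 = 4 - 6 = -2)
T(c) = (-2 + c)/(-8 + c) (T(c) = (c - 2)/(c - 8) = (-2 + c)/(-8 + c))
(T(13) + ((-38 + 44) + 49))² = ((-2 + 13)/(-8 + 13) + ((-38 + 44) + 49))² = (11/5 + (6 + 49))² = ((⅕)*11 + 55)² = (11/5 + 55)² = (286/5)² = 81796/25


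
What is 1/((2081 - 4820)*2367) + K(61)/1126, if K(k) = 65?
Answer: 421407719/7300097838 ≈ 0.057726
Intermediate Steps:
1/((2081 - 4820)*2367) + K(61)/1126 = 1/((2081 - 4820)*2367) + 65/1126 = (1/2367)/(-2739) + 65*(1/1126) = -1/2739*1/2367 + 65/1126 = -1/6483213 + 65/1126 = 421407719/7300097838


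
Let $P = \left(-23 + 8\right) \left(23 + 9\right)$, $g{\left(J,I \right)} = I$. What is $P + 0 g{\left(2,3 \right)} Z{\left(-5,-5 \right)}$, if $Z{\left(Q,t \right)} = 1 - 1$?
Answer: $-480$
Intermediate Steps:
$Z{\left(Q,t \right)} = 0$ ($Z{\left(Q,t \right)} = 1 - 1 = 0$)
$P = -480$ ($P = \left(-15\right) 32 = -480$)
$P + 0 g{\left(2,3 \right)} Z{\left(-5,-5 \right)} = -480 + 0 \cdot 3 \cdot 0 = -480 + 0 \cdot 0 = -480 + 0 = -480$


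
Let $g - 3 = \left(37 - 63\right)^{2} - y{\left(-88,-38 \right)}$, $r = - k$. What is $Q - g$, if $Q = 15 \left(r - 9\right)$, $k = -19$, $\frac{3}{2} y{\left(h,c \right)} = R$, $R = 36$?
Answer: $-505$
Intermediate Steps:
$y{\left(h,c \right)} = 24$ ($y{\left(h,c \right)} = \frac{2}{3} \cdot 36 = 24$)
$r = 19$ ($r = \left(-1\right) \left(-19\right) = 19$)
$g = 655$ ($g = 3 + \left(\left(37 - 63\right)^{2} - 24\right) = 3 - \left(24 - \left(-26\right)^{2}\right) = 3 + \left(676 - 24\right) = 3 + 652 = 655$)
$Q = 150$ ($Q = 15 \left(19 - 9\right) = 15 \cdot 10 = 150$)
$Q - g = 150 - 655 = -505$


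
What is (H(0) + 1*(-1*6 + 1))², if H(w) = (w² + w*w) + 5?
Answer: 0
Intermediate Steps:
H(w) = 5 + 2*w² (H(w) = (w² + w²) + 5 = 2*w² + 5 = 5 + 2*w²)
(H(0) + 1*(-1*6 + 1))² = ((5 + 2*0²) + 1*(-1*6 + 1))² = ((5 + 2*0) + 1*(-6 + 1))² = ((5 + 0) + 1*(-5))² = (5 - 5)² = 0² = 0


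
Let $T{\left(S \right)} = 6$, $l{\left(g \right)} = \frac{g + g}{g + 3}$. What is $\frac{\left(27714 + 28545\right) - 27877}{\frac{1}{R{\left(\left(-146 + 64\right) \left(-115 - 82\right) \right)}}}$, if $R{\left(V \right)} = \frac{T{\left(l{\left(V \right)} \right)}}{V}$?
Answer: $\frac{85146}{8077} \approx 10.542$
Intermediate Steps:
$l{\left(g \right)} = \frac{2 g}{3 + g}$
$R{\left(V \right)} = \frac{6}{V}$
$\frac{\left(27714 + 28545\right) - 27877}{\frac{1}{R{\left(\left(-146 + 64\right) \left(-115 - 82\right) \right)}}} = \frac{\left(27714 + 28545\right) - 27877}{\frac{1}{6 \frac{1}{\left(-146 + 64\right) \left(-115 - 82\right)}}} = \frac{56259 - 27877}{\frac{1}{6 \frac{1}{\left(-82\right) \left(-197\right)}}} = \frac{28382}{\frac{1}{6 \cdot \frac{1}{16154}}} = \frac{28382}{\frac{1}{\frac{3}{8077}}} = \frac{28382}{\frac{8077}{3}} = 28382 \cdot \frac{3}{8077} = \frac{85146}{8077}$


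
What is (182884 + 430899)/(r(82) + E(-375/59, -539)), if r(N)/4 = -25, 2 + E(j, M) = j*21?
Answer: -36213197/13893 ≈ -2606.6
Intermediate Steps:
E(j, M) = -2 + 21*j (E(j, M) = -2 + j*21 = -2 + 21*j)
r(N) = -100 (r(N) = 4*(-25) = -100)
(182884 + 430899)/(r(82) + E(-375/59, -539)) = (182884 + 430899)/(-100 + (-2 + 21*(-375/59))) = 613783/(-100 + (-2 + 21*(-375*1/59))) = 613783/(-100 + (-2 + 21*(-375/59))) = 613783/(-100 + (-2 - 7875/59)) = 613783/(-100 - 7993/59) = 613783/(-13893/59) = 613783*(-59/13893) = -36213197/13893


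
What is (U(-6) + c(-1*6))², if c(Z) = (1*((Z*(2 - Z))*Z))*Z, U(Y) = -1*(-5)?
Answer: 2968729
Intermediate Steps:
U(Y) = 5
c(Z) = Z³*(2 - Z) (c(Z) = (1*(Z²*(2 - Z)))*Z = (Z²*(2 - Z))*Z = Z³*(2 - Z))
(U(-6) + c(-1*6))² = (5 + (-1*6)³*(2 - (-1)*6))² = (5 + (-6)³*(2 - 1*(-6)))² = (5 - 216*(2 + 6))² = (5 - 216*8)² = (5 - 1728)² = (-1723)² = 2968729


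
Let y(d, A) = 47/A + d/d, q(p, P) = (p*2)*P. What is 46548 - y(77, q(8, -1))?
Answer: 744799/16 ≈ 46550.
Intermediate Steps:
q(p, P) = 2*P*p (q(p, P) = (2*p)*P = 2*P*p)
y(d, A) = 1 + 47/A (y(d, A) = 47/A + 1 = 1 + 47/A)
46548 - y(77, q(8, -1)) = 46548 - (47 + 2*(-1)*8)/(2*(-1)*8) = 46548 - (47 - 16)/(-16) = 46548 - (-1)*31/16 = 46548 - 1*(-31/16) = 46548 + 31/16 = 744799/16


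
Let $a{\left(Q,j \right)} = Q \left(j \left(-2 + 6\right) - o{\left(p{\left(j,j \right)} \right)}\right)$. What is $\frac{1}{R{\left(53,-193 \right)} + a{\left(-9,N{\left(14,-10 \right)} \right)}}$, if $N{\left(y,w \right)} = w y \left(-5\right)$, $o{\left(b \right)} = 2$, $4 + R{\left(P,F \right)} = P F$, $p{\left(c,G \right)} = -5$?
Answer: $- \frac{1}{35415} \approx -2.8237 \cdot 10^{-5}$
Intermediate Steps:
$R{\left(P,F \right)} = -4 + F P$ ($R{\left(P,F \right)} = -4 + P F = -4 + F P$)
$N{\left(y,w \right)} = - 5 w y$
$a{\left(Q,j \right)} = Q \left(-2 + 4 j\right)$ ($a{\left(Q,j \right)} = Q \left(j \left(-2 + 6\right) - 2\right) = Q \left(j 4 - 2\right) = Q \left(4 j - 2\right) = Q \left(-2 + 4 j\right)$)
$\frac{1}{R{\left(53,-193 \right)} + a{\left(-9,N{\left(14,-10 \right)} \right)}} = \frac{1}{\left(-4 - 10229\right) + 2 \left(-9\right) \left(-1 + 2 \left(\left(-5\right) \left(-10\right) 14\right)\right)} = \frac{1}{\left(-4 - 10229\right) + 2 \left(-9\right) \left(-1 + 2 \cdot 700\right)} = \frac{1}{-10233 + 2 \left(-9\right) \left(-1 + 1400\right)} = \frac{1}{-10233 + 2 \left(-9\right) 1399} = \frac{1}{-10233 - 25182} = \frac{1}{-35415} = - \frac{1}{35415}$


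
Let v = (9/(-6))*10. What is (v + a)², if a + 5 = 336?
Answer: 99856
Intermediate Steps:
a = 331 (a = -5 + 336 = 331)
v = -15 (v = (9*(-⅙))*10 = -3/2*10 = -15)
(v + a)² = (-15 + 331)² = 316² = 99856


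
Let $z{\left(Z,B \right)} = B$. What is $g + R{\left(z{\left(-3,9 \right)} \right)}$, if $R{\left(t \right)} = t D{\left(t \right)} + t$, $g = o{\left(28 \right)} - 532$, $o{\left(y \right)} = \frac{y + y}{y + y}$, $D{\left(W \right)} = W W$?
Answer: $207$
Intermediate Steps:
$D{\left(W \right)} = W^{2}$
$o{\left(y \right)} = 1$ ($o{\left(y \right)} = \frac{2 y}{2 y} = 2 y \frac{1}{2 y} = 1$)
$g = -531$ ($g = 1 - 532 = -531$)
$R{\left(t \right)} = t + t^{3}$ ($R{\left(t \right)} = t t^{2} + t = t^{3} + t = t + t^{3}$)
$g + R{\left(z{\left(-3,9 \right)} \right)} = -531 + \left(9 + 9^{3}\right) = -531 + \left(9 + 729\right) = -531 + 738 = 207$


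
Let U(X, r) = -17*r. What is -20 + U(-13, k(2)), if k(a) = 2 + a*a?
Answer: -122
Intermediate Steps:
k(a) = 2 + a²
-20 + U(-13, k(2)) = -20 - 17*(2 + 2²) = -20 - 17*(2 + 4) = -20 - 17*6 = -20 - 102 = -122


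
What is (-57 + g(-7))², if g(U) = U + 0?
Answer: 4096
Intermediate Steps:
g(U) = U
(-57 + g(-7))² = (-57 - 7)² = (-64)² = 4096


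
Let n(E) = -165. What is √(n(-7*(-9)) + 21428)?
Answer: √21263 ≈ 145.82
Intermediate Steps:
√(n(-7*(-9)) + 21428) = √(-165 + 21428) = √21263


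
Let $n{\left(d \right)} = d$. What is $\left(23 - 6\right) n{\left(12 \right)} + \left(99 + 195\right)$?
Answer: $498$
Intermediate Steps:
$\left(23 - 6\right) n{\left(12 \right)} + \left(99 + 195\right) = \left(23 - 6\right) 12 + \left(99 + 195\right) = \left(23 - 6\right) 12 + 294 = 17 \cdot 12 + 294 = 204 + 294 = 498$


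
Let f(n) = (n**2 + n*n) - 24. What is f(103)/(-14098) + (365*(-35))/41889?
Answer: -533948708/295275561 ≈ -1.8083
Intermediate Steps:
f(n) = -24 + 2*n**2 (f(n) = (n**2 + n**2) - 24 = 2*n**2 - 24 = -24 + 2*n**2)
f(103)/(-14098) + (365*(-35))/41889 = (-24 + 2*103**2)/(-14098) + (365*(-35))/41889 = (-24 + 2*10609)*(-1/14098) - 12775*1/41889 = (-24 + 21218)*(-1/14098) - 12775/41889 = 21194*(-1/14098) - 12775/41889 = -10597/7049 - 12775/41889 = -533948708/295275561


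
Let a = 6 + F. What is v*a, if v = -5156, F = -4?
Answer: -10312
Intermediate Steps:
a = 2 (a = 6 - 4 = 2)
v*a = -5156*2 = -10312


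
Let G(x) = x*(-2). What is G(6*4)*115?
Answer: -5520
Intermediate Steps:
G(x) = -2*x
G(6*4)*115 = -12*4*115 = -2*24*115 = -48*115 = -5520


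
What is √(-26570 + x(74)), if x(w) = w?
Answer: 24*I*√46 ≈ 162.78*I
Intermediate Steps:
√(-26570 + x(74)) = √(-26570 + 74) = √(-26496) = 24*I*√46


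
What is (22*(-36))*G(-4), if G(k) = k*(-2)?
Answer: -6336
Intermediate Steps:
G(k) = -2*k
(22*(-36))*G(-4) = (22*(-36))*(-2*(-4)) = -792*8 = -6336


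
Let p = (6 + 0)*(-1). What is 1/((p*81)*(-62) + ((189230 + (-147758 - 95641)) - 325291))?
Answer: -1/349328 ≈ -2.8626e-6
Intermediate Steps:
p = -6 (p = 6*(-1) = -6)
1/((p*81)*(-62) + ((189230 + (-147758 - 95641)) - 325291)) = 1/(-6*81*(-62) + ((189230 + (-147758 - 95641)) - 325291)) = 1/(-486*(-62) + ((189230 - 243399) - 325291)) = 1/(30132 + (-54169 - 325291)) = 1/(30132 - 379460) = 1/(-349328) = -1/349328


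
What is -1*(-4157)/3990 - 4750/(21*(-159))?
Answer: 1563463/634410 ≈ 2.4644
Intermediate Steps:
-1*(-4157)/3990 - 4750/(21*(-159)) = 4157*(1/3990) - 4750/(-3339) = 4157/3990 - 4750*(-1/3339) = 4157/3990 + 4750/3339 = 1563463/634410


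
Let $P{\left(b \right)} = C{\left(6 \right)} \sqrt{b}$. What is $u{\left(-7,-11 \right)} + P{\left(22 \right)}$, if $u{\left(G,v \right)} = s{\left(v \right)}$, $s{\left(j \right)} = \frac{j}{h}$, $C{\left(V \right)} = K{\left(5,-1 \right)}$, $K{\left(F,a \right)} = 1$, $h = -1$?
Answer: $11 + \sqrt{22} \approx 15.69$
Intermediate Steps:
$C{\left(V \right)} = 1$
$s{\left(j \right)} = - j$ ($s{\left(j \right)} = \frac{j}{-1} = j \left(-1\right) = - j$)
$u{\left(G,v \right)} = - v$
$P{\left(b \right)} = \sqrt{b}$ ($P{\left(b \right)} = 1 \sqrt{b} = \sqrt{b}$)
$u{\left(-7,-11 \right)} + P{\left(22 \right)} = \left(-1\right) \left(-11\right) + \sqrt{22} = 11 + \sqrt{22}$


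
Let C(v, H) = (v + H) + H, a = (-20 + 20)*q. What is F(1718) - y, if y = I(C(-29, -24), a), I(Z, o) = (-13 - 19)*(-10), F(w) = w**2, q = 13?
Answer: 2951204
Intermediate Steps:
a = 0 (a = (-20 + 20)*13 = 0*13 = 0)
C(v, H) = v + 2*H (C(v, H) = (H + v) + H = v + 2*H)
I(Z, o) = 320 (I(Z, o) = -32*(-10) = 320)
y = 320
F(1718) - y = 1718**2 - 1*320 = 2951524 - 320 = 2951204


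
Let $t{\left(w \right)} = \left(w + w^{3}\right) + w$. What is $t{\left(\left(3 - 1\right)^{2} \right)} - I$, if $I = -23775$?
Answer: $23847$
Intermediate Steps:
$t{\left(w \right)} = w^{3} + 2 w$
$t{\left(\left(3 - 1\right)^{2} \right)} - I = \left(3 - 1\right)^{2} \left(2 + \left(\left(3 - 1\right)^{2}\right)^{2}\right) - -23775 = 2^{2} \left(2 + \left(2^{2}\right)^{2}\right) + 23775 = 4 \left(2 + 4^{2}\right) + 23775 = 4 \left(2 + 16\right) + 23775 = 4 \cdot 18 + 23775 = 72 + 23775 = 23847$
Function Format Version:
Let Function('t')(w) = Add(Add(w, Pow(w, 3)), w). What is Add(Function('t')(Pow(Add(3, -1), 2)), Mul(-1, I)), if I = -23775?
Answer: 23847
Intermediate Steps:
Function('t')(w) = Add(Pow(w, 3), Mul(2, w))
Add(Function('t')(Pow(Add(3, -1), 2)), Mul(-1, I)) = Add(Mul(Pow(Add(3, -1), 2), Add(2, Pow(Pow(Add(3, -1), 2), 2))), Mul(-1, -23775)) = Add(Mul(Pow(2, 2), Add(2, Pow(Pow(2, 2), 2))), 23775) = Add(Mul(4, Add(2, Pow(4, 2))), 23775) = Add(Mul(4, Add(2, 16)), 23775) = Add(Mul(4, 18), 23775) = Add(72, 23775) = 23847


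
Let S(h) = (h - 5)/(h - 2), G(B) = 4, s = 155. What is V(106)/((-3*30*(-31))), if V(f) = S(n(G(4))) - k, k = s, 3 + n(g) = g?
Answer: -151/2790 ≈ -0.054122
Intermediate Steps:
n(g) = -3 + g
k = 155
S(h) = (-5 + h)/(-2 + h)
V(f) = -151 (V(f) = (-5 + (-3 + 4))/(-2 + (-3 + 4)) - 1*155 = (-5 + 1)/(-2 + 1) - 155 = -4/(-1) - 155 = -1*(-4) - 155 = 4 - 155 = -151)
V(106)/((-3*30*(-31))) = -151/(-3*30*(-31)) = -151/((-90*(-31))) = -151/2790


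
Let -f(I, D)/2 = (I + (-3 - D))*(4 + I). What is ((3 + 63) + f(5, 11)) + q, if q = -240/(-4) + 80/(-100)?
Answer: 1436/5 ≈ 287.20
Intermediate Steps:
f(I, D) = -2*(4 + I)*(-3 + I - D) (f(I, D) = -2*(I + (-3 - D))*(4 + I) = -2*(-3 + I - D)*(4 + I) = -2*(4 + I)*(-3 + I - D))
q = 296/5 (q = -240*(-¼) + 80*(-1/100) = 60 - ⅘ = 296/5 ≈ 59.200)
((3 + 63) + f(5, 11)) + q = ((3 + 63) + (24 - 2*5 - 2*5² + 8*11 + 2*11*5)) + 296/5 = (66 + (24 - 10 - 2*25 + 88 + 110)) + 296/5 = (66 + (24 - 10 - 50 + 88 + 110)) + 296/5 = (66 + 162) + 296/5 = 228 + 296/5 = 1436/5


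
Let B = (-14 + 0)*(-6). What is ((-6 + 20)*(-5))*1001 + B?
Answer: -69986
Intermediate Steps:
B = 84 (B = -14*(-6) = 84)
((-6 + 20)*(-5))*1001 + B = ((-6 + 20)*(-5))*1001 + 84 = (14*(-5))*1001 + 84 = -70*1001 + 84 = -70070 + 84 = -69986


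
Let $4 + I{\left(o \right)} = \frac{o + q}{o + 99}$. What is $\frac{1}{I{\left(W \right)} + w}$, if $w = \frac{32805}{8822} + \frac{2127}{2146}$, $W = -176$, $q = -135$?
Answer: $\frac{33131021}{157327686} \approx 0.21059$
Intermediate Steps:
$w = \frac{22290981}{4733003}$ ($w = 32805 \cdot \frac{1}{8822} + 2127 \cdot \frac{1}{2146} = \frac{32805}{8822} + \frac{2127}{2146} = \frac{22290981}{4733003} \approx 4.7097$)
$I{\left(o \right)} = -4 + \frac{-135 + o}{99 + o}$ ($I{\left(o \right)} = -4 + \frac{o - 135}{o + 99} = -4 + \frac{-135 + o}{99 + o}$)
$\frac{1}{I{\left(W \right)} + w} = \frac{1}{\frac{3 \left(-177 - -176\right)}{99 - 176} + \frac{22290981}{4733003}} = \frac{1}{\frac{3 \left(-177 + 176\right)}{-77} + \frac{22290981}{4733003}} = \frac{1}{3 \left(- \frac{1}{77}\right) \left(-1\right) + \frac{22290981}{4733003}} = \frac{1}{\frac{3}{77} + \frac{22290981}{4733003}} = \frac{1}{\frac{157327686}{33131021}} = \frac{33131021}{157327686}$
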